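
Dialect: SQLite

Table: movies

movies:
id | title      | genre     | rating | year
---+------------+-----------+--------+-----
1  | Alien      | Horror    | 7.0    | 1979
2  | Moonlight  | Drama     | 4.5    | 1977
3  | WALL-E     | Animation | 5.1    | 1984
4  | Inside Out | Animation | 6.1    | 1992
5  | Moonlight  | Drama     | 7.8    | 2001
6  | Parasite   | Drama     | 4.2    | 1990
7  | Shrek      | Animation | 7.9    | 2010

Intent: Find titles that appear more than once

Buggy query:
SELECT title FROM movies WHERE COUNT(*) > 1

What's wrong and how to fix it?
Bug: WHERE can't reference COUNT(*); aggregates are computed after WHERE

Fix: Group first, then use HAVING for the count condition

Corrected query:
SELECT title FROM movies GROUP BY title HAVING COUNT(*) > 1

Result:
title    
---------
Moonlight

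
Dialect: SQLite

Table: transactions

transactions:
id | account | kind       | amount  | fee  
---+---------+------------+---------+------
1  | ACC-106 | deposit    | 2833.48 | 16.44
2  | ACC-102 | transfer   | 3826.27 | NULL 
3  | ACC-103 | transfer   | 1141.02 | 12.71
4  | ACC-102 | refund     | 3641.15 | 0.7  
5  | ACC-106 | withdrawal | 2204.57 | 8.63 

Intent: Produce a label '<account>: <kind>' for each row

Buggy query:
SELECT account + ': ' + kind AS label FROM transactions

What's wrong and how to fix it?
Bug: SQLite uses || for string concatenation; + coerces text to numbers (yielding 0)

Fix: Replace + with || to concatenate text

Corrected query:
SELECT account || ': ' || kind AS label FROM transactions

Result:
label              
-------------------
ACC-106: deposit   
ACC-102: transfer  
ACC-103: transfer  
ACC-102: refund    
ACC-106: withdrawal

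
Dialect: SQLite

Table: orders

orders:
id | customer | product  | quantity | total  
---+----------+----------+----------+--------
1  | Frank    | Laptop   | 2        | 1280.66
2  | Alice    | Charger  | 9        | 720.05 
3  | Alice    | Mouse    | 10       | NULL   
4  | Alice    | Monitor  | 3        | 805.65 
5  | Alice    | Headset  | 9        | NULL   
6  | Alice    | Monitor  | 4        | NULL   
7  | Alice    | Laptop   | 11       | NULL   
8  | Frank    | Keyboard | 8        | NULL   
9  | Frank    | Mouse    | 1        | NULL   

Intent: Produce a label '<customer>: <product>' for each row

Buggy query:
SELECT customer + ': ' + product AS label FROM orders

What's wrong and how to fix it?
Bug: SQLite uses || for string concatenation; + coerces text to numbers (yielding 0)

Fix: Use the || operator for string concatenation

Corrected query:
SELECT customer || ': ' || product AS label FROM orders

Result:
label          
---------------
Frank: Laptop  
Alice: Charger 
Alice: Mouse   
Alice: Monitor 
Alice: Headset 
Alice: Monitor 
Alice: Laptop  
Frank: Keyboard
Frank: Mouse   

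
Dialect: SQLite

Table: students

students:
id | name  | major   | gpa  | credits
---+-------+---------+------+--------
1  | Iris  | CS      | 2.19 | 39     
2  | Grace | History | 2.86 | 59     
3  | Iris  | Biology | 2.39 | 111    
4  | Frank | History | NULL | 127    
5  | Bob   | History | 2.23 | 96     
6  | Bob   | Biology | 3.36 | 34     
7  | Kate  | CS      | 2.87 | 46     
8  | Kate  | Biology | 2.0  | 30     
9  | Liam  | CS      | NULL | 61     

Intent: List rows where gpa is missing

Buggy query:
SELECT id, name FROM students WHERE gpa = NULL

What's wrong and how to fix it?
Bug: Comparing to NULL with '=' never matches; NULL = NULL is unknown, not true

Fix: Use IS NULL to test for NULL

Corrected query:
SELECT id, name FROM students WHERE gpa IS NULL

Result:
id | name 
---+------
4  | Frank
9  | Liam 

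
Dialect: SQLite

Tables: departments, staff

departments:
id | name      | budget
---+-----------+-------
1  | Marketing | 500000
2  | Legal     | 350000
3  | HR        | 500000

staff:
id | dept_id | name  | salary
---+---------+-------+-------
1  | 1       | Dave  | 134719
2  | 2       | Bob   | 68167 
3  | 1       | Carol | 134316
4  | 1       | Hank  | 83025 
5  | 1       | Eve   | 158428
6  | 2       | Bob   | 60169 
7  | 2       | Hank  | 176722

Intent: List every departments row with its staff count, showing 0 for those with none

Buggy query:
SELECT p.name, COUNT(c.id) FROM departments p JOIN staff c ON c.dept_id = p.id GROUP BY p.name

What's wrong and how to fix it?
Bug: An inner join excludes parents with zero children

Fix: Switch to LEFT JOIN to retain unmatched parent rows

Corrected query:
SELECT p.name, COUNT(c.id) FROM departments p LEFT JOIN staff c ON c.dept_id = p.id GROUP BY p.name

Result:
name      | COUNT(c.id)
----------+------------
HR        | 0          
Legal     | 3          
Marketing | 4          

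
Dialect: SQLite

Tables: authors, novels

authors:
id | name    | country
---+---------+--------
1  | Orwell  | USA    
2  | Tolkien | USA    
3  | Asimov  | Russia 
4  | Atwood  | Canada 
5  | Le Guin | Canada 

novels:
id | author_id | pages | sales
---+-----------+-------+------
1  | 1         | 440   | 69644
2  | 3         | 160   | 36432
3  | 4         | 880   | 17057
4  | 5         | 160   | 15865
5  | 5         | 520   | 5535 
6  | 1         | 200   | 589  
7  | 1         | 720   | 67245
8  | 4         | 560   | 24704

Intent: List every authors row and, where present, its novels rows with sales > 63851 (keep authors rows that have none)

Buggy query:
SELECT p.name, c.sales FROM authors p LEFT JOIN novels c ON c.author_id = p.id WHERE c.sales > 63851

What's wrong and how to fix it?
Bug: Filtering c.sales in WHERE discards the NULL rows produced by LEFT JOIN, turning it into an inner join

Fix: Move the right-table condition into the ON clause so unmatched parents are kept

Corrected query:
SELECT p.name, c.sales FROM authors p LEFT JOIN novels c ON c.author_id = p.id AND c.sales > 63851

Result:
name    | sales
--------+------
Orwell  | 67245
Orwell  | 69644
Tolkien | NULL 
Asimov  | NULL 
Atwood  | NULL 
Le Guin | NULL 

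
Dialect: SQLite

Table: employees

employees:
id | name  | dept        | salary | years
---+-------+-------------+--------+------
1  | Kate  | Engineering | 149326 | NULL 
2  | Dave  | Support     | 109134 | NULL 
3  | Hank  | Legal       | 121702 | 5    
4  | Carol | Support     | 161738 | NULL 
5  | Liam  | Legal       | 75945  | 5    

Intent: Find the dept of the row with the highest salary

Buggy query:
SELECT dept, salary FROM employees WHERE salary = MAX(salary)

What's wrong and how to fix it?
Bug: MAX(salary) is an aggregate and cannot be used directly in WHERE

Fix: Use a subquery: WHERE salary = (SELECT MAX(salary) FROM employees)

Corrected query:
SELECT dept, salary FROM employees WHERE salary = (SELECT MAX(salary) FROM employees)

Result:
dept    | salary
--------+-------
Support | 161738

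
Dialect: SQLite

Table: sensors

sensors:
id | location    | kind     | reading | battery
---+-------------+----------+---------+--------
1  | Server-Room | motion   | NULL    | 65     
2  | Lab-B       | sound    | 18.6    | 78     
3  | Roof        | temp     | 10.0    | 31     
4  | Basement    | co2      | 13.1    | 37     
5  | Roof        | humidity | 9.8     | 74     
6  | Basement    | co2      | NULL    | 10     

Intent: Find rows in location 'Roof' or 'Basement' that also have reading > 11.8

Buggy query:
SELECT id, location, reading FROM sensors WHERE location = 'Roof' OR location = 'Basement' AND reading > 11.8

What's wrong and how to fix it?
Bug: AND binds tighter than OR, so this parses as location = 'Roof' OR (location = 'Basement' AND reading > 11.8)

Fix: Add parentheses around the OR so the AND applies to both alternatives

Corrected query:
SELECT id, location, reading FROM sensors WHERE (location = 'Roof' OR location = 'Basement') AND reading > 11.8

Result:
id | location | reading
---+----------+--------
4  | Basement | 13.1   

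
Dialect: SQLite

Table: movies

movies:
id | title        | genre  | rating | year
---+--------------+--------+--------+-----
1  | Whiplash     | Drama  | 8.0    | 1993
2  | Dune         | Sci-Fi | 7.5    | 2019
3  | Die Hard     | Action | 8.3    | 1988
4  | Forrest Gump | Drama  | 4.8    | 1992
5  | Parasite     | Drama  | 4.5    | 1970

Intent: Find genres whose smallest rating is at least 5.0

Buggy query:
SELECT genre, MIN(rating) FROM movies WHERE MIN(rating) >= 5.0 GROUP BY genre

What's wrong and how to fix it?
Bug: MIN() in WHERE is a misuse of aggregate

Fix: Replace WHERE with HAVING after the GROUP BY

Corrected query:
SELECT genre, MIN(rating) FROM movies GROUP BY genre HAVING MIN(rating) >= 5.0

Result:
genre  | MIN(rating)
-------+------------
Action | 8.3        
Sci-Fi | 7.5        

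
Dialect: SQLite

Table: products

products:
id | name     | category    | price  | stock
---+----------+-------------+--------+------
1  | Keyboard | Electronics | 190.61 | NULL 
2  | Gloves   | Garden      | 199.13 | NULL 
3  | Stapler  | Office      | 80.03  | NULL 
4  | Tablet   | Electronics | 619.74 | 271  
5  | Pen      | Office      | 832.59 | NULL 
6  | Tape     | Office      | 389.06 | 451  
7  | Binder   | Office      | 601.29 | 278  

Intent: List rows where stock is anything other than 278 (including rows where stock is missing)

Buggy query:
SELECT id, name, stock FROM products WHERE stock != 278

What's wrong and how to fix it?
Bug: 'stock != 278' is unknown when stock is NULL, so NULL rows are silently excluded

Fix: Handle NULL separately with IS NULL alongside the inequality

Corrected query:
SELECT id, name, stock FROM products WHERE stock != 278 OR stock IS NULL

Result:
id | name     | stock
---+----------+------
1  | Keyboard | NULL 
2  | Gloves   | NULL 
3  | Stapler  | NULL 
4  | Tablet   | 271  
5  | Pen      | NULL 
6  | Tape     | 451  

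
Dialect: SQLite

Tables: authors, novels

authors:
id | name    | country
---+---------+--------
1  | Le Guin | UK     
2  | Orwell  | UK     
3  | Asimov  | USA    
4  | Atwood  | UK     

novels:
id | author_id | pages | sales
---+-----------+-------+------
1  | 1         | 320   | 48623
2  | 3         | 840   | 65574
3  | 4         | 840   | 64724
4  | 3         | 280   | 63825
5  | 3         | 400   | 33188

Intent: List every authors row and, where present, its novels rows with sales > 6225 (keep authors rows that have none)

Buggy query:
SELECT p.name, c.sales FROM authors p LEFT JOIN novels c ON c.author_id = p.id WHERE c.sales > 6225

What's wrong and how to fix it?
Bug: Filtering c.sales in WHERE discards the NULL rows produced by LEFT JOIN, turning it into an inner join

Fix: Put 'c.sales > 6225' in the JOIN's ON clause instead of WHERE

Corrected query:
SELECT p.name, c.sales FROM authors p LEFT JOIN novels c ON c.author_id = p.id AND c.sales > 6225

Result:
name    | sales
--------+------
Le Guin | 48623
Orwell  | NULL 
Asimov  | 33188
Asimov  | 63825
Asimov  | 65574
Atwood  | 64724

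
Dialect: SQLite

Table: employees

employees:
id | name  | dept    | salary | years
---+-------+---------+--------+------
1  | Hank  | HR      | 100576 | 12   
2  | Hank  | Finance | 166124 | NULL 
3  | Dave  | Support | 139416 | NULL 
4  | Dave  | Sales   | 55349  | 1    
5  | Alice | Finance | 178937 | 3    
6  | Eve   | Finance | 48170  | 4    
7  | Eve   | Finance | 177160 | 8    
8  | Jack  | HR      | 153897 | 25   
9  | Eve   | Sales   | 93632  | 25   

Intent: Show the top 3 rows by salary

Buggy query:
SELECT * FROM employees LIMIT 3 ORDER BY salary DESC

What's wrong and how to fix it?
Bug: ORDER BY cannot follow LIMIT; LIMIT is the final clause

Fix: Sort with ORDER BY, then apply LIMIT

Corrected query:
SELECT * FROM employees ORDER BY salary DESC LIMIT 3

Result:
id | name  | dept    | salary | years
---+-------+---------+--------+------
5  | Alice | Finance | 178937 | 3    
7  | Eve   | Finance | 177160 | 8    
2  | Hank  | Finance | 166124 | NULL 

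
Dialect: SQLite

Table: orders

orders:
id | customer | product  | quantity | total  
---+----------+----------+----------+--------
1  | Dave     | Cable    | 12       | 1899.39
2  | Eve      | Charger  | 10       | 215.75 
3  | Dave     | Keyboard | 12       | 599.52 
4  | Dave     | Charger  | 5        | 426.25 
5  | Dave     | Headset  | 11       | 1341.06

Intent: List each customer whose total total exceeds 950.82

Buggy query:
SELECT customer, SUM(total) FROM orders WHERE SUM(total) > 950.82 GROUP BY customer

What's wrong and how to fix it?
Bug: Aggregate functions cannot appear in a WHERE clause

Fix: Use HAVING (which filters groups after aggregation) instead of WHERE

Corrected query:
SELECT customer, SUM(total) FROM orders GROUP BY customer HAVING SUM(total) > 950.82

Result:
customer | SUM(total)
---------+-----------
Dave     | 4266.22   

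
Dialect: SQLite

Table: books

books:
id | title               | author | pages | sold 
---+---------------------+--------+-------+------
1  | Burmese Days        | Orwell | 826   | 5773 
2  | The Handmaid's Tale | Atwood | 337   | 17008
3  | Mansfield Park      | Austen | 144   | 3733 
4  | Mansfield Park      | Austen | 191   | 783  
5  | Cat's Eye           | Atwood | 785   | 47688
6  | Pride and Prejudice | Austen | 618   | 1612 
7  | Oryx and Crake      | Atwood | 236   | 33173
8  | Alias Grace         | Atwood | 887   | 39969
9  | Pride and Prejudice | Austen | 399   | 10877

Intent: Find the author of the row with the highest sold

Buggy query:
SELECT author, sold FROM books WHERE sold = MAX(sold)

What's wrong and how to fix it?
Bug: WHERE is evaluated per row; an aggregate over the whole table isn't defined there

Fix: Wrap MAX in a scalar subquery so WHERE compares against a single value

Corrected query:
SELECT author, sold FROM books WHERE sold = (SELECT MAX(sold) FROM books)

Result:
author | sold 
-------+------
Atwood | 47688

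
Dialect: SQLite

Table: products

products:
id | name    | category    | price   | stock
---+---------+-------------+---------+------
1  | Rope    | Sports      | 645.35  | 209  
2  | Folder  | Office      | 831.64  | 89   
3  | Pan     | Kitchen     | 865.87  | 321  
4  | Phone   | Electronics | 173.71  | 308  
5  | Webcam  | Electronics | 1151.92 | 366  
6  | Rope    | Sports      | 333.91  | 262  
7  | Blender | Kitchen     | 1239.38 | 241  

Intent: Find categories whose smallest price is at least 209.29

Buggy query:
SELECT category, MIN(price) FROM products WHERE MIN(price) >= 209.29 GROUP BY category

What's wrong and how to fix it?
Bug: MIN() in WHERE is a misuse of aggregate

Fix: Use HAVING for the per-group MIN condition

Corrected query:
SELECT category, MIN(price) FROM products GROUP BY category HAVING MIN(price) >= 209.29

Result:
category | MIN(price)
---------+-----------
Kitchen  | 865.87    
Office   | 831.64    
Sports   | 333.91    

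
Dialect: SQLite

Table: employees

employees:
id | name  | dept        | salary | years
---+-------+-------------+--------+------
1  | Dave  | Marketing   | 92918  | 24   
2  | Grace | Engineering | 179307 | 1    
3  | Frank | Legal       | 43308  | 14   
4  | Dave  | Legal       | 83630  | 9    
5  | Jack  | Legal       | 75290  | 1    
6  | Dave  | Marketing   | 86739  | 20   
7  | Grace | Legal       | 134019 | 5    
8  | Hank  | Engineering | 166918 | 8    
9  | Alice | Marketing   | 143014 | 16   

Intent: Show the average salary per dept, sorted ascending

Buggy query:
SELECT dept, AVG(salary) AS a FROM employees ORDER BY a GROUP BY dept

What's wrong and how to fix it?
Bug: ORDER BY appears before GROUP BY; SQL clause order requires GROUP BY first

Fix: Move ORDER BY to the end, after GROUP BY

Corrected query:
SELECT dept, AVG(salary) AS a FROM employees GROUP BY dept ORDER BY a

Result:
dept        | a       
------------+---------
Legal       | 84061.75
Marketing   | 107557  
Engineering | 173112.5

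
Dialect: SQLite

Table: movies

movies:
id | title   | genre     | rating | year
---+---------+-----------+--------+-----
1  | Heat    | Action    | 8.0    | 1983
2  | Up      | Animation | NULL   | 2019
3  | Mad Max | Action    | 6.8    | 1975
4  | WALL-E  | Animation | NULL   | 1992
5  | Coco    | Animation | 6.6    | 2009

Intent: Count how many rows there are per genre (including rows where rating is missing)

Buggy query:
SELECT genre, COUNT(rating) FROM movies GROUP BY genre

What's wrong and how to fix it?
Bug: COUNT(column) counts non-NULL values only; rows with NULL rating aren't counted

Fix: Replace COUNT(rating) with COUNT(*)

Corrected query:
SELECT genre, COUNT(*) FROM movies GROUP BY genre

Result:
genre     | COUNT(*)
----------+---------
Action    | 2       
Animation | 3       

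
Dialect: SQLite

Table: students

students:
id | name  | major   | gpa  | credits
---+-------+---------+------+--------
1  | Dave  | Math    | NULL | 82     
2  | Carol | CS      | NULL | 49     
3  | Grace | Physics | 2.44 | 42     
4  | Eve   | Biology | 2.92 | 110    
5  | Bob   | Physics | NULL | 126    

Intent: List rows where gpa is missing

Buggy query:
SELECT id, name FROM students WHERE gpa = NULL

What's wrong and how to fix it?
Bug: '= NULL' is always unknown in SQL three-valued logic, so no rows match

Fix: Replace '= NULL' with 'IS NULL'

Corrected query:
SELECT id, name FROM students WHERE gpa IS NULL

Result:
id | name 
---+------
1  | Dave 
2  | Carol
5  | Bob  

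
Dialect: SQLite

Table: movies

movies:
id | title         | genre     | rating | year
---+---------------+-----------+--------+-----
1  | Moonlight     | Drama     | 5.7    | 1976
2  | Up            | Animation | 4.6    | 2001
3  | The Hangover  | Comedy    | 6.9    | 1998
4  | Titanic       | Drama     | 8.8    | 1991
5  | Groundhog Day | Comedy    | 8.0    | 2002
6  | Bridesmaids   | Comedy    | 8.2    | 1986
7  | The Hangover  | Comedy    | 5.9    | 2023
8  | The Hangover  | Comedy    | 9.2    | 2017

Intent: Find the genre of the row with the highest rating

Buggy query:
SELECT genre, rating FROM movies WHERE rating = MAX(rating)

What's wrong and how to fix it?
Bug: WHERE is evaluated per row; an aggregate over the whole table isn't defined there

Fix: Wrap MAX in a scalar subquery so WHERE compares against a single value

Corrected query:
SELECT genre, rating FROM movies WHERE rating = (SELECT MAX(rating) FROM movies)

Result:
genre  | rating
-------+-------
Comedy | 9.2   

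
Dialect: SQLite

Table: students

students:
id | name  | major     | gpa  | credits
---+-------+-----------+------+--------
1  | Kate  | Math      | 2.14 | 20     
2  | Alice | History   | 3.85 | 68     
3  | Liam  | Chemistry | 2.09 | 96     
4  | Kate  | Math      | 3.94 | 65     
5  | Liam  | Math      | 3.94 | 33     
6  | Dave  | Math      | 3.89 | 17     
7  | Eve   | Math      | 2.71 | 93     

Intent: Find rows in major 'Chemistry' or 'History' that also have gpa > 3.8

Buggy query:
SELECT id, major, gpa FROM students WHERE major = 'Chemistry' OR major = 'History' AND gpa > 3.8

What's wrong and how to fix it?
Bug: AND binds tighter than OR, so this parses as major = 'Chemistry' OR (major = 'History' AND gpa > 3.8)

Fix: Group the OR with parentheses (or use IN), then AND the threshold

Corrected query:
SELECT id, major, gpa FROM students WHERE (major = 'Chemistry' OR major = 'History') AND gpa > 3.8

Result:
id | major   | gpa 
---+---------+-----
2  | History | 3.85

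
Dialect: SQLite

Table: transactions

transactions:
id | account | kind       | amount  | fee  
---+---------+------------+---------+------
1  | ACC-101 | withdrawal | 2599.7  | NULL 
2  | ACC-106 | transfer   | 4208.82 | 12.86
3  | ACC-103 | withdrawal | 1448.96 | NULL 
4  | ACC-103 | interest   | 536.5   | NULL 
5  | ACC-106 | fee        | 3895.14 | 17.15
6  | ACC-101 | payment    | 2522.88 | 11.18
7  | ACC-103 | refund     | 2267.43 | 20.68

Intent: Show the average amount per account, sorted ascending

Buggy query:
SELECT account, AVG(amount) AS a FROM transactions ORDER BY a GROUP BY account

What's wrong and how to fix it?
Bug: GROUP BY must precede ORDER BY

Fix: Move ORDER BY to the end, after GROUP BY

Corrected query:
SELECT account, AVG(amount) AS a FROM transactions GROUP BY account ORDER BY a

Result:
account | a      
--------+--------
ACC-103 | 1417.63
ACC-101 | 2561.29
ACC-106 | 4051.98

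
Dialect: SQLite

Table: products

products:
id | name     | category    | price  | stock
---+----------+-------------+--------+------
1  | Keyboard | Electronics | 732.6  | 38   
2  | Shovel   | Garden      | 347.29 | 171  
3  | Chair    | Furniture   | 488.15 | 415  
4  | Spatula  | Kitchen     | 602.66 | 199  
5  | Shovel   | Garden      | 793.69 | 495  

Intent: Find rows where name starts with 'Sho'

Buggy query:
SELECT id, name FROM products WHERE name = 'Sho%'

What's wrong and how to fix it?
Bug: '=' compares the literal string including the % character; pattern matching needs LIKE

Fix: Replace '=' with LIKE so 'Sho%' is treated as a pattern

Corrected query:
SELECT id, name FROM products WHERE name LIKE 'Sho%'

Result:
id | name  
---+-------
2  | Shovel
5  | Shovel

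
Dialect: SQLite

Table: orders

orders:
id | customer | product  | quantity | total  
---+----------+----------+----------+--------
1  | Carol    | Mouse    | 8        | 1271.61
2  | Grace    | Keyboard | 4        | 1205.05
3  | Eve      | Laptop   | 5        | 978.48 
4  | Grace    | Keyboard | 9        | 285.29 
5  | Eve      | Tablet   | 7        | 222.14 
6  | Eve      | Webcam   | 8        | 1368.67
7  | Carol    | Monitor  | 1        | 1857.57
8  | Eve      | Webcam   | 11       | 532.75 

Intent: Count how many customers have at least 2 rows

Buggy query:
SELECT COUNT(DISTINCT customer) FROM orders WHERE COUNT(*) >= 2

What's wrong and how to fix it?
Bug: COUNT(*) cannot appear in WHERE; the per-group count doesn't exist yet

Fix: Group first with HAVING COUNT(*) >= 2, then COUNT the resulting groups

Corrected query:
SELECT COUNT(*) FROM (SELECT customer FROM orders GROUP BY customer HAVING COUNT(*) >= 2)

Result:
COUNT(*)
--------
3       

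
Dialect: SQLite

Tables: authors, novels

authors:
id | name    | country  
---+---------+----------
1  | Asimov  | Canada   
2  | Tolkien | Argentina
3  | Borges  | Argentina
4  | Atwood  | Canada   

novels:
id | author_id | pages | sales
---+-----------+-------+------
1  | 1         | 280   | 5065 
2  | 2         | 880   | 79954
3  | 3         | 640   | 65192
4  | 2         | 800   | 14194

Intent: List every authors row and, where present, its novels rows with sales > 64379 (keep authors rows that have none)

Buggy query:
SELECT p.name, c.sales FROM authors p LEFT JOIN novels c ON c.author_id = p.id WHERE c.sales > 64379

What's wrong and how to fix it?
Bug: Filtering c.sales in WHERE discards the NULL rows produced by LEFT JOIN, turning it into an inner join

Fix: Put 'c.sales > 64379' in the JOIN's ON clause instead of WHERE

Corrected query:
SELECT p.name, c.sales FROM authors p LEFT JOIN novels c ON c.author_id = p.id AND c.sales > 64379

Result:
name    | sales
--------+------
Asimov  | NULL 
Tolkien | 79954
Borges  | 65192
Atwood  | NULL 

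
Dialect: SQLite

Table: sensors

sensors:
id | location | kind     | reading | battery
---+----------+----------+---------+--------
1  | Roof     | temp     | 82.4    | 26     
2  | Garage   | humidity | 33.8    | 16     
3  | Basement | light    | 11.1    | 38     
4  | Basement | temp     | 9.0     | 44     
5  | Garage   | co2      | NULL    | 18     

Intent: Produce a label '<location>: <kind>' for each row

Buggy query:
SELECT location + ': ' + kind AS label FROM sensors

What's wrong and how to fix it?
Bug: SQLite uses || for string concatenation; + coerces text to numbers (yielding 0)

Fix: Use the || operator for string concatenation

Corrected query:
SELECT location || ': ' || kind AS label FROM sensors

Result:
label           
----------------
Roof: temp      
Garage: humidity
Basement: light 
Basement: temp  
Garage: co2     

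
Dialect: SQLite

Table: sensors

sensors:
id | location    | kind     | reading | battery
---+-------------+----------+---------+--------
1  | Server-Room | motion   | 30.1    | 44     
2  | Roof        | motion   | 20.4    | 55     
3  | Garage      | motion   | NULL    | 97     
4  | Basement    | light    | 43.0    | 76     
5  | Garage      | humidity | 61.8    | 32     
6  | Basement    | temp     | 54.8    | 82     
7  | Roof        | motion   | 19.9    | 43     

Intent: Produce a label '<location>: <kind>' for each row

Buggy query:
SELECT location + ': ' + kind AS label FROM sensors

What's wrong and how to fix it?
Bug: '+' is numeric addition; on text columns SQLite converts them to 0 instead of concatenating

Fix: Use the || operator for string concatenation

Corrected query:
SELECT location || ': ' || kind AS label FROM sensors

Result:
label              
-------------------
Server-Room: motion
Roof: motion       
Garage: motion     
Basement: light    
Garage: humidity   
Basement: temp     
Roof: motion       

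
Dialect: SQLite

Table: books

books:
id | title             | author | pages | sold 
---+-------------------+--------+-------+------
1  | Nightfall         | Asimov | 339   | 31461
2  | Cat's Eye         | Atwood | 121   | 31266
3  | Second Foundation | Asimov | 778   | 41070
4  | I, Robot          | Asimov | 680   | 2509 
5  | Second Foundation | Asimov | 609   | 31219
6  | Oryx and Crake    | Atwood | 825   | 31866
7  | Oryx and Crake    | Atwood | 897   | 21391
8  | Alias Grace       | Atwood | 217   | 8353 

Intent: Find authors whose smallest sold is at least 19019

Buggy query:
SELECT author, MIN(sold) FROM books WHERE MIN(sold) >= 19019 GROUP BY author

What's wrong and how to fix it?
Bug: MIN() in WHERE is a misuse of aggregate

Fix: Use HAVING for the per-group MIN condition

Corrected query:
SELECT author, MIN(sold) FROM books GROUP BY author HAVING MIN(sold) >= 19019

Result:
(no rows)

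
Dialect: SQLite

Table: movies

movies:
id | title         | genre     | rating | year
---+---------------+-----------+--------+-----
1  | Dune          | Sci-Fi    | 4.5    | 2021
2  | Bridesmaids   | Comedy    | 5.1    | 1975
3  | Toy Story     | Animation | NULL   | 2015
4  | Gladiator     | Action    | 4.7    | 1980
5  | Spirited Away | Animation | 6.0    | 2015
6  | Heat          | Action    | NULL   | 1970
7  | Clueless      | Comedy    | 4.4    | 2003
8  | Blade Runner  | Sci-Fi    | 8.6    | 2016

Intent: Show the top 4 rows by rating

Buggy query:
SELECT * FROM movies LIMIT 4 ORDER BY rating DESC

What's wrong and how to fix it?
Bug: ORDER BY cannot follow LIMIT; LIMIT is the final clause

Fix: Sort with ORDER BY, then apply LIMIT

Corrected query:
SELECT * FROM movies ORDER BY rating DESC LIMIT 4

Result:
id | title         | genre     | rating | year
---+---------------+-----------+--------+-----
8  | Blade Runner  | Sci-Fi    | 8.6    | 2016
5  | Spirited Away | Animation | 6      | 2015
2  | Bridesmaids   | Comedy    | 5.1    | 1975
4  | Gladiator     | Action    | 4.7    | 1980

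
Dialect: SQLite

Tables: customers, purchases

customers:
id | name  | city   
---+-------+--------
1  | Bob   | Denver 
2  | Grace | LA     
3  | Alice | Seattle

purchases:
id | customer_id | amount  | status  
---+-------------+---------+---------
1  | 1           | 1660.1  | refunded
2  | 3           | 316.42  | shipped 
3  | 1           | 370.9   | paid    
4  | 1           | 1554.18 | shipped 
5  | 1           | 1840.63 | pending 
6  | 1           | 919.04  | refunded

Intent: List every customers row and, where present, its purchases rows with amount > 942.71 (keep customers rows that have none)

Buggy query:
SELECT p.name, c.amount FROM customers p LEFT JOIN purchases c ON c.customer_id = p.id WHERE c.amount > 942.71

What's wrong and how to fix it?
Bug: Filtering c.amount in WHERE discards the NULL rows produced by LEFT JOIN, turning it into an inner join

Fix: Move the right-table condition into the ON clause so unmatched parents are kept

Corrected query:
SELECT p.name, c.amount FROM customers p LEFT JOIN purchases c ON c.customer_id = p.id AND c.amount > 942.71

Result:
name  | amount 
------+--------
Bob   | 1554.18
Bob   | 1660.1 
Bob   | 1840.63
Grace | NULL   
Alice | NULL   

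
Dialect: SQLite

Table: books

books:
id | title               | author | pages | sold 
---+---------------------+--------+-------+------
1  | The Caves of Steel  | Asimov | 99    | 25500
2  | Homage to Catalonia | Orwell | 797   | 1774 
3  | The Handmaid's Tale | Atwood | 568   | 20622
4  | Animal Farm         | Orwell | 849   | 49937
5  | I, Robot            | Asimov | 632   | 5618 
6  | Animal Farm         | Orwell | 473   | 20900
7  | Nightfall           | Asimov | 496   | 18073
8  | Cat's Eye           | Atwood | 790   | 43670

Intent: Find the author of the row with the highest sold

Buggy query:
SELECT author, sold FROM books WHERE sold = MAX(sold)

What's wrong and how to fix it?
Bug: MAX(sold) is an aggregate and cannot be used directly in WHERE

Fix: Wrap MAX in a scalar subquery so WHERE compares against a single value

Corrected query:
SELECT author, sold FROM books WHERE sold = (SELECT MAX(sold) FROM books)

Result:
author | sold 
-------+------
Orwell | 49937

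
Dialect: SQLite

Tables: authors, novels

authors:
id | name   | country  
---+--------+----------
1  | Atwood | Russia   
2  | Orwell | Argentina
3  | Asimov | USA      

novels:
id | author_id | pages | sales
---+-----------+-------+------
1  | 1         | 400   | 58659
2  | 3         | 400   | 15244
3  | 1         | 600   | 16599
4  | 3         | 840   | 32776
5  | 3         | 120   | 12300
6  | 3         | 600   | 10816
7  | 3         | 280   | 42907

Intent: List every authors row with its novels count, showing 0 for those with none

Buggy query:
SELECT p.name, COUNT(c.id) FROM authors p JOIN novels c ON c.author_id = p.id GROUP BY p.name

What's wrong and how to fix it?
Bug: INNER JOIN drops authors rows that have no matching novels rows

Fix: Use LEFT JOIN so parents without children still appear (COUNT(c.id) gives 0)

Corrected query:
SELECT p.name, COUNT(c.id) FROM authors p LEFT JOIN novels c ON c.author_id = p.id GROUP BY p.name

Result:
name   | COUNT(c.id)
-------+------------
Asimov | 5          
Atwood | 2          
Orwell | 0          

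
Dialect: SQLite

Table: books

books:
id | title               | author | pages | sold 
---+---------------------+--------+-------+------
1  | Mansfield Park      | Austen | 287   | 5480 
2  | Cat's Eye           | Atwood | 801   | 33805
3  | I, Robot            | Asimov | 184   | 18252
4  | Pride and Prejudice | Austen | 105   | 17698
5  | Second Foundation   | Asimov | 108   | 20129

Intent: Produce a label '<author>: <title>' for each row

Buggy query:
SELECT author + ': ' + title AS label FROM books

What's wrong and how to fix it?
Bug: SQLite uses || for string concatenation; + coerces text to numbers (yielding 0)

Fix: Replace + with || to concatenate text

Corrected query:
SELECT author || ': ' || title AS label FROM books

Result:
label                      
---------------------------
Austen: Mansfield Park     
Atwood: Cat's Eye          
Asimov: I, Robot           
Austen: Pride and Prejudice
Asimov: Second Foundation  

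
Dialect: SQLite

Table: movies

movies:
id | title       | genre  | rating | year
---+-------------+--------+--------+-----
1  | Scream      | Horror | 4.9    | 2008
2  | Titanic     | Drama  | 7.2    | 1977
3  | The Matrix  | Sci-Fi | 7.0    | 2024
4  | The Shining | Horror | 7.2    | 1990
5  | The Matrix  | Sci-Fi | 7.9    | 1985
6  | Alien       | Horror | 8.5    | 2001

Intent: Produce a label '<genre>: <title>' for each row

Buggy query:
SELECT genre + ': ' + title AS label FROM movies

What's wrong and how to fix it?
Bug: '+' is numeric addition; on text columns SQLite converts them to 0 instead of concatenating

Fix: Use the || operator for string concatenation

Corrected query:
SELECT genre || ': ' || title AS label FROM movies

Result:
label              
-------------------
Horror: Scream     
Drama: Titanic     
Sci-Fi: The Matrix 
Horror: The Shining
Sci-Fi: The Matrix 
Horror: Alien      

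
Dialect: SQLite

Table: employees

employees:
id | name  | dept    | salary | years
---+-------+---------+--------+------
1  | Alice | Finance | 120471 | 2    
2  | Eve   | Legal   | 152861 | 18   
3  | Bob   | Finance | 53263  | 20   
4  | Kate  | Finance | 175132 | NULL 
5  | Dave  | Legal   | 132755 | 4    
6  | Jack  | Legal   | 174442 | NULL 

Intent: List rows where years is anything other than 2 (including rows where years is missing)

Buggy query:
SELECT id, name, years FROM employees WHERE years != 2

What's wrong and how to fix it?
Bug: Inequality against NULL is unknown, not true; rows with NULL are dropped

Fix: Handle NULL separately with IS NULL alongside the inequality

Corrected query:
SELECT id, name, years FROM employees WHERE years != 2 OR years IS NULL

Result:
id | name | years
---+------+------
2  | Eve  | 18   
3  | Bob  | 20   
4  | Kate | NULL 
5  | Dave | 4    
6  | Jack | NULL 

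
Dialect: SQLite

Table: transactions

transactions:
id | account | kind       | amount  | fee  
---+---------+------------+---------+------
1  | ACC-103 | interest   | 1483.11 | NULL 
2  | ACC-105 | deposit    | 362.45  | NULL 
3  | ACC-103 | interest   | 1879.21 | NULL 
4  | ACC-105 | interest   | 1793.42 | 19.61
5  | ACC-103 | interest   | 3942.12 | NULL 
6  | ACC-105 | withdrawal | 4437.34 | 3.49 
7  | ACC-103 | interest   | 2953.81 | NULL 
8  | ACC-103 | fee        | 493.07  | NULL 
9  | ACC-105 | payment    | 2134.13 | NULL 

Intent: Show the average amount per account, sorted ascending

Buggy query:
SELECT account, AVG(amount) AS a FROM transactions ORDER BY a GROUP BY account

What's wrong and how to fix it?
Bug: ORDER BY appears before GROUP BY; SQL clause order requires GROUP BY first

Fix: Move ORDER BY to the end, after GROUP BY

Corrected query:
SELECT account, AVG(amount) AS a FROM transactions GROUP BY account ORDER BY a

Result:
account | a       
--------+---------
ACC-103 | 2150.264
ACC-105 | 2181.835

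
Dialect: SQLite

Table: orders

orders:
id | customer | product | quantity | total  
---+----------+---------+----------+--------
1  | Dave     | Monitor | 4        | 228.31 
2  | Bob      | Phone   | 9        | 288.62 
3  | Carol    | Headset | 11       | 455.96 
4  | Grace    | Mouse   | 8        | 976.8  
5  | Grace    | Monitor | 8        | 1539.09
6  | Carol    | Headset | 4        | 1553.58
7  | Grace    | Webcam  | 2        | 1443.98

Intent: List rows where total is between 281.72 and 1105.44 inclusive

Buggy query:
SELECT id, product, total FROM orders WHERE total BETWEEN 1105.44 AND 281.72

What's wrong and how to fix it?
Bug: The bounds are reversed; BETWEEN a AND b requires a <= b to match anything

Fix: Write BETWEEN 281.72 AND 1105.44

Corrected query:
SELECT id, product, total FROM orders WHERE total BETWEEN 281.72 AND 1105.44

Result:
id | product | total 
---+---------+-------
2  | Phone   | 288.62
3  | Headset | 455.96
4  | Mouse   | 976.8 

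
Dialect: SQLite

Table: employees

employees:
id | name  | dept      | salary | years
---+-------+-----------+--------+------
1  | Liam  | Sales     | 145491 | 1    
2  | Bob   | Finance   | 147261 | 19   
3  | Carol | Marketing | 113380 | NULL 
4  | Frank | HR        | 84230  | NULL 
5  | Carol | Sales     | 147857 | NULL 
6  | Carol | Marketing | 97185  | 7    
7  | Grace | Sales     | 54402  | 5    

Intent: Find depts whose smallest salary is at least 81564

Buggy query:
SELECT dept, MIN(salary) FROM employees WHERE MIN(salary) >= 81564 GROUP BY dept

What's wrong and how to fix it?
Bug: MIN() in WHERE is a misuse of aggregate

Fix: Replace WHERE with HAVING after the GROUP BY

Corrected query:
SELECT dept, MIN(salary) FROM employees GROUP BY dept HAVING MIN(salary) >= 81564

Result:
dept      | MIN(salary)
----------+------------
Finance   | 147261     
HR        | 84230      
Marketing | 97185      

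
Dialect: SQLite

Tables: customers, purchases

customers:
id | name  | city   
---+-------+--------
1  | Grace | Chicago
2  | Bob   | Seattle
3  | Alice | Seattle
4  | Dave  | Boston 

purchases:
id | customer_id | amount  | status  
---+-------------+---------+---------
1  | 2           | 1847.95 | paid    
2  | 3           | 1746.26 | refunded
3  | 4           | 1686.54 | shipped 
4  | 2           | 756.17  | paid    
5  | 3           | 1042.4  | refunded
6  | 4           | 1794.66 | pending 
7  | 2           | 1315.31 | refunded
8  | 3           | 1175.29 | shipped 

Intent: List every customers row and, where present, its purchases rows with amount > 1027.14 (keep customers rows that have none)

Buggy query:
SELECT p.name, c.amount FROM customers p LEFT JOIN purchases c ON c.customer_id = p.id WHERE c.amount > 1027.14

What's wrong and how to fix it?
Bug: Filtering c.amount in WHERE discards the NULL rows produced by LEFT JOIN, turning it into an inner join

Fix: Put 'c.amount > 1027.14' in the JOIN's ON clause instead of WHERE

Corrected query:
SELECT p.name, c.amount FROM customers p LEFT JOIN purchases c ON c.customer_id = p.id AND c.amount > 1027.14

Result:
name  | amount 
------+--------
Grace | NULL   
Bob   | 1315.31
Bob   | 1847.95
Alice | 1042.4 
Alice | 1175.29
Alice | 1746.26
Dave  | 1686.54
Dave  | 1794.66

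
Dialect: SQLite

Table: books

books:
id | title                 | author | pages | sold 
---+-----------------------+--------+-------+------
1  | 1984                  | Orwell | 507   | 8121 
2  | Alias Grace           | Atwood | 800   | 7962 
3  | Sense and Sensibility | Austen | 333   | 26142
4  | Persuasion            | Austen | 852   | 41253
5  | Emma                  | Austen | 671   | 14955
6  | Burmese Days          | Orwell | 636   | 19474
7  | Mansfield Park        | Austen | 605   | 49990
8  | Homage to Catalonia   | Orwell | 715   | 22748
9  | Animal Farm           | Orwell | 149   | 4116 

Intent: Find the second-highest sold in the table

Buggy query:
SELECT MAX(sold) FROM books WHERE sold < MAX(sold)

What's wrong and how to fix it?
Bug: MAX(sold) on the right of the comparison is an aggregate-in-WHERE error

Fix: Compute the overall MAX in a subquery, then take MAX of rows below it

Corrected query:
SELECT MAX(sold) FROM books WHERE sold < (SELECT MAX(sold) FROM books)

Result:
MAX(sold)
---------
41253    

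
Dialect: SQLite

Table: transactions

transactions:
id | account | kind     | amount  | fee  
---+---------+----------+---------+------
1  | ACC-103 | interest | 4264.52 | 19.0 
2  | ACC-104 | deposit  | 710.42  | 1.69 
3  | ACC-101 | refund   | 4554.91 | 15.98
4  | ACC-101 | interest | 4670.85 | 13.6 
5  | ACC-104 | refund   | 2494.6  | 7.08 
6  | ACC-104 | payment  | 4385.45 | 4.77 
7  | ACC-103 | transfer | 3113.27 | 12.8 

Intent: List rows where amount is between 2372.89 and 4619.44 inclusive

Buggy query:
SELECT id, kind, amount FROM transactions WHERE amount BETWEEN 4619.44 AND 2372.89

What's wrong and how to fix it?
Bug: The bounds are reversed; BETWEEN a AND b requires a <= b to match anything

Fix: Swap the bounds so the smaller value comes first

Corrected query:
SELECT id, kind, amount FROM transactions WHERE amount BETWEEN 2372.89 AND 4619.44

Result:
id | kind     | amount 
---+----------+--------
1  | interest | 4264.52
3  | refund   | 4554.91
5  | refund   | 2494.6 
6  | payment  | 4385.45
7  | transfer | 3113.27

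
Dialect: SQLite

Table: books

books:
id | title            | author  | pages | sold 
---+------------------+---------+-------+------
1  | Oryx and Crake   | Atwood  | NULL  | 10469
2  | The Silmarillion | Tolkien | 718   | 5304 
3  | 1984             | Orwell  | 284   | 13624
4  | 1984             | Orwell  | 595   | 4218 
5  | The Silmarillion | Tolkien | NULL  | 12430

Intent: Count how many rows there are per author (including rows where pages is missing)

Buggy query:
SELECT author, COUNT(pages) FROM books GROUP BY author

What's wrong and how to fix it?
Bug: COUNT(column) counts non-NULL values only; rows with NULL pages aren't counted

Fix: Use COUNT(*) to count all rows regardless of NULL

Corrected query:
SELECT author, COUNT(*) FROM books GROUP BY author

Result:
author  | COUNT(*)
--------+---------
Atwood  | 1       
Orwell  | 2       
Tolkien | 2       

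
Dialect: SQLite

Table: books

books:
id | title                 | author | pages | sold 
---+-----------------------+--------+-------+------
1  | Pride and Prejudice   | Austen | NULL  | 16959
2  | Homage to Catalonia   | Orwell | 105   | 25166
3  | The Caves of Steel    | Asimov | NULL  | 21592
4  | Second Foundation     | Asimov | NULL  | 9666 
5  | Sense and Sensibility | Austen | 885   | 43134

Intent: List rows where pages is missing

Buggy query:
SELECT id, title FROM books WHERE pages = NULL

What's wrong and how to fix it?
Bug: Comparing to NULL with '=' never matches; NULL = NULL is unknown, not true

Fix: Use IS NULL to test for NULL

Corrected query:
SELECT id, title FROM books WHERE pages IS NULL

Result:
id | title              
---+--------------------
1  | Pride and Prejudice
3  | The Caves of Steel 
4  | Second Foundation  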